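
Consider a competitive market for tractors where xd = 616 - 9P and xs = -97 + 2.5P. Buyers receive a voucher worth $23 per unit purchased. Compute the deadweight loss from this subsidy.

Deadweight loss = $517.5

Pre-subsidy: 616 - 9P = -97 + 2.5P gives P* = 62, x* = 58.
With the rebate, buyers effectively pay Pb = Ps − 23, where Ps is the price sellers receive.
Demand in terms of Ps becomes xd = 616 − 9(Ps − 23) = 823 - 9Ps. Setting this equal to supply: 823 - 9Ps = -97 + 2.5Ps, so Ps = 80.
Buyers pay Pb = 80 − 23 = 57; x' = -97 + 2.5·80 = 103.
The subsidy expands output by 103 − 58 = 45 past the efficient level; on those units the gap between marginal cost and willingness to pay runs from 0 up to 23.
DWL = ½ × 23 × 45 = 517.5.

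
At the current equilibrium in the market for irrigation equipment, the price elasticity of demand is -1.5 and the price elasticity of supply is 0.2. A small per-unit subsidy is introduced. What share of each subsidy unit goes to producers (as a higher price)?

For a small subsidy around the equilibrium, the benefit split depends on the relative slopes, which at a point are proportional to the elasticities.
Buyer share = εs/(εs + |εd|) = 0.2/(0.2 + 1.5) = 2/17; seller share = |εd|/(εs + |εd|) = 15/17.
So producers capture 15/17 of the subsidy.

Producer share = 15/17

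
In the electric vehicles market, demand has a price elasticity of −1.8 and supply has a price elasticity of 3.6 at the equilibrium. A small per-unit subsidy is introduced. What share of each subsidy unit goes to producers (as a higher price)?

For a small subsidy around the equilibrium, the benefit split depends on the relative slopes, which at a point are proportional to the elasticities.
Buyer share = εs/(εs + |εd|) = 3.6/(3.6 + 1.8) = 2/3; seller share = |εd|/(εs + |εd|) = 1/3.
So producers capture 1/3 of the subsidy.

Producer share = 1/3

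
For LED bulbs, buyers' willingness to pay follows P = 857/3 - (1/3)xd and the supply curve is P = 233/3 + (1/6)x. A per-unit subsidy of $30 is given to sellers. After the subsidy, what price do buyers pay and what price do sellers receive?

Buyers pay $127; sellers receive $157

Pre-subsidy: 857/3 - (1/3)x = 233/3 + (1/6)x gives x* = 416 and P* = 147.
With the subsidy, sellers receive Ps = Pb + 30 for each unit, where Pb is the price buyers pay.
On the curves, Pb = 857/3 - (1/3)x and Ps = 233/3 + (1/6)x; the wedge Ps − Pb = 30 gives 233/3 + (1/6)x − (857/3 - (1/3)x) = 30, so x' = 476.
Then Pb = 857/3 − (1/3)·476 = 127 and Ps = 233/3 + (1/6)·476 = 157.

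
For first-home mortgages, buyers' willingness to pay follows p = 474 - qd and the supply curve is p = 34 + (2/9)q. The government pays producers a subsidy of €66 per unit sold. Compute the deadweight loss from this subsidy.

Deadweight loss = €1782

Pre-subsidy: 474 - q = 34 + (2/9)q gives q* = 360 and p* = 114.
With the subsidy, sellers receive ps = pb + 66 for each unit, where pb is the price buyers pay.
On the curves, pb = 474 - q and ps = 34 + (2/9)q; the wedge ps − pb = 66 gives 34 + (2/9)q − (474 - q) = 66, so q' = 414.
Then pb = 474 − 1·414 = 60 and ps = 34 + (2/9)·414 = 126.
The subsidy expands output by 414 − 360 = 54 past the efficient level; on those units the gap between marginal cost and willingness to pay runs from 0 up to 66.
DWL = ½ × 66 × 54 = 1782.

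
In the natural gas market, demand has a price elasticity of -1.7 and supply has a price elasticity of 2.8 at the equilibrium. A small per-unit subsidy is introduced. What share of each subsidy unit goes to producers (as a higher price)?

For a small subsidy around the equilibrium, the benefit split depends on the relative slopes, which at a point are proportional to the elasticities.
Buyer share = εs/(εs + |εd|) = 2.8/(2.8 + 1.7) = 28/45; seller share = |εd|/(εs + |εd|) = 17/45.
So producers capture 17/45 of the subsidy.

Producer share = 17/45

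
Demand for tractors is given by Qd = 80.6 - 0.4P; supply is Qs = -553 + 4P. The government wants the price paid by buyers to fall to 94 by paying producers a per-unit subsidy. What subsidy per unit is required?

At a buyer price of 94, quantity demanded is 80.6 − 0.4·94 = 43.
Sellers supply 43 only when they receive Ps with -553 + 4·Ps = 43, i.e. Ps = 149.
s = Ps − Pb = 149 − 94 = 55.

Required subsidy s = 55 per unit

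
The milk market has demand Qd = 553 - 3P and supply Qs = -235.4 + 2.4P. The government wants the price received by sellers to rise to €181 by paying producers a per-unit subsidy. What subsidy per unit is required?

Required subsidy s = €63 per unit

At a seller price of 181, quantity supplied is -235.4 + 2.4·181 = 199.
Buyers absorb 199 only when they pay Pb with 553 − 3·Pb = 199, i.e. Pb = 118.
s = Ps − Pb = 181 − 118 = 63.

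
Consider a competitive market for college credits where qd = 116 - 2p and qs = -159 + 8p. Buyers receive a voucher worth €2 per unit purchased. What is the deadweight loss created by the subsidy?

Pre-subsidy: 116 - 2p = -159 + 8p gives p* = 27.5, q* = 61.
With the rebate, buyers effectively pay pb = ps − 2, where ps is the price sellers receive.
Demand in terms of ps becomes qd = 116 − 2(ps − 2) = 120 - 2ps. Setting this equal to supply: 120 - 2ps = -159 + 8ps, so ps = 27.9.
Buyers pay pb = 27.9 − 2 = 25.9; q' = -159 + 8·27.9 = 64.2.
The subsidy expands output by 64.2 − 61 = 3.2 past the efficient level; on those units the gap between marginal cost and willingness to pay runs from 0 up to 2.
DWL = ½ × 2 × 3.2 = 3.2.

Deadweight loss = €3.2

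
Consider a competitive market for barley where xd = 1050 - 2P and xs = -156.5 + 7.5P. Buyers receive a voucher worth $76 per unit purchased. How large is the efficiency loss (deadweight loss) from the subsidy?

Pre-subsidy: 1050 - 2P = -156.5 + 7.5P gives P* = 127, x* = 796.
With the rebate, buyers effectively pay Pb = Ps − 76, where Ps is the price sellers receive.
Demand in terms of Ps becomes xd = 1050 − 2(Ps − 76) = 1202 - 2Ps. Setting this equal to supply: 1202 - 2Ps = -156.5 + 7.5Ps, so Ps = 143.
Buyers pay Pb = 143 − 76 = 67; x' = -156.5 + 7.5·143 = 916.
The subsidy expands output by 916 − 796 = 120 past the efficient level; on those units the gap between marginal cost and willingness to pay runs from 0 up to 76.
DWL = ½ × 76 × 120 = 4560.

Deadweight loss = $4560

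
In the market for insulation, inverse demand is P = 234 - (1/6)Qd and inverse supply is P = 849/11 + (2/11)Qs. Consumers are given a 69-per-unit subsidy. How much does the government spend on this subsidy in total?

Government cost = 44712

Pre-subsidy: 234 - (1/6)Q = 849/11 + (2/11)Q gives Q* = 450 and P* = 159.
With the rebate, buyers effectively pay Pb = Ps − 69, where Ps is the price sellers receive.
On the curves, Pb = 234 - (1/6)Q and Ps = 849/11 + (2/11)Q; the wedge Ps − Pb = 69 gives 849/11 + (2/11)Q − (234 - (1/6)Q) = 69, so Q' = 648.
Then Pb = 234 − (1/6)·648 = 126 and Ps = 849/11 + (2/11)·648 = 195.
Government outlay = subsidy × quantity = 69 × 648 = 44712.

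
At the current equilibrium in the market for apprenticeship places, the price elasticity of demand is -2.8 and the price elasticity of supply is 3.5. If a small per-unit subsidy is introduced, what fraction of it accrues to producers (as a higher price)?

For a small subsidy around the equilibrium, the benefit split depends on the relative slopes, which at a point are proportional to the elasticities.
Buyer share = εs/(εs + |εd|) = 3.5/(3.5 + 2.8) = 5/9; seller share = |εd|/(εs + |εd|) = 4/9.
So producers capture 4/9 of the subsidy.

Producer share = 4/9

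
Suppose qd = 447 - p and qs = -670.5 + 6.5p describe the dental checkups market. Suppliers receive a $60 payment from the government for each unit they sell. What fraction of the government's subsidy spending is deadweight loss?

DWL / government spending = 13/175

Pre-subsidy: 447 - p = -670.5 + 6.5p gives p* = 149, q* = 298.
With the subsidy, sellers receive ps = pb + 60 for each unit, where pb is the price buyers pay.
Supply in terms of pb becomes qs = -670.5 + 6.5(pb + 60) = -280.5 + 6.5pb. Setting this equal to demand: 447 - pb = -280.5 + 6.5pb, so pb = 97.
Sellers receive ps = 97 + 60 = 157; q' = 447 − 1·97 = 350.
ΔCS = ½(298 + 350)(149 − 97) = 16848; ΔPS = ½(298 + 350)(157 − 149) = 2592.
Government spending = 60 × 350 = 21000.
DWL = ½ × 60 × (350 − 298) = 1560; fraction = 1560 / 21000 = 13/175.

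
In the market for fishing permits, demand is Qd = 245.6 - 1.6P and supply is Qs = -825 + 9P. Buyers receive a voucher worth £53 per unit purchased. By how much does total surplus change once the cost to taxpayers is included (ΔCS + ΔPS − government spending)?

Pre-subsidy: 245.6 - 1.6P = -825 + 9P gives P* = 101, Q* = 84.
With the rebate, buyers effectively pay Pb = Ps − 53, where Ps is the price sellers receive.
Demand in terms of Ps becomes Qd = 245.6 − 1.6(Ps − 53) = 330.4 - 1.6Ps. Setting this equal to supply: 330.4 - 1.6Ps = -825 + 9Ps, so Ps = 109.
Buyers pay Pb = 109 − 53 = 56; Q' = -825 + 9·109 = 156.
ΔCS = ½(84 + 156)(101 − 56) = 5400; ΔPS = ½(84 + 156)(109 − 101) = 960.
Government spending = 53 × 156 = 8268.
Net change = 5400 + 960 − 8268 = -1908. The loss equals the DWL triangle ½·53·72.

Net change in total surplus = -£1908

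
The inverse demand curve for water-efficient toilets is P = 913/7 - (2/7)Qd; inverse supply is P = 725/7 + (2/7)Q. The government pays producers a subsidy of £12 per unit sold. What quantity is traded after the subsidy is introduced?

Q' = 68

Pre-subsidy: 913/7 - (2/7)Q = 725/7 + (2/7)Q gives Q* = 47 and P* = 117.
With the subsidy, sellers receive Ps = Pb + 12 for each unit, where Pb is the price buyers pay.
On the curves, Pb = 913/7 - (2/7)Q and Ps = 725/7 + (2/7)Q; the wedge Ps − Pb = 12 gives 725/7 + (2/7)Q − (913/7 - (2/7)Q) = 12, so Q' = 68.
Then Pb = 913/7 − (2/7)·68 = 111 and Ps = 725/7 + (2/7)·68 = 123.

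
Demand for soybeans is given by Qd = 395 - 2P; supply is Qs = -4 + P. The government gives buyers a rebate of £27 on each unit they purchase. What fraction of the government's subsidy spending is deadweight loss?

DWL / government spending = 3/49

Pre-subsidy: 395 - 2P = -4 + P gives P* = 133, Q* = 129.
With the rebate, buyers effectively pay Pb = Ps − 27, where Ps is the price sellers receive.
Demand in terms of Ps becomes Qd = 395 − 2(Ps − 27) = 449 - 2Ps. Setting this equal to supply: 449 - 2Ps = -4 + Ps, so Ps = 151.
Buyers pay Pb = 151 − 27 = 124; Q' = -4 + 1·151 = 147.
ΔCS = ½(129 + 147)(133 − 124) = 1242; ΔPS = ½(129 + 147)(151 − 133) = 2484.
Government spending = 27 × 147 = 3969.
DWL = ½ × 27 × (147 − 129) = 243; fraction = 243 / 3969 = 3/49.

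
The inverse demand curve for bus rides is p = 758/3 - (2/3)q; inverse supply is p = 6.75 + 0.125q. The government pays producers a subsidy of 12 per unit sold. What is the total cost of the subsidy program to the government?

Government cost = 74280/19

Pre-subsidy: 758/3 - (2/3)q = 6.75 + 0.125q gives q* = 5902/19 and p* = 866/19.
With the subsidy, sellers receive ps = pb + 12 for each unit, where pb is the price buyers pay.
On the curves, pb = 758/3 - (2/3)q and ps = 6.75 + 0.125q; the wedge ps − pb = 12 gives 6.75 + 0.125q − (758/3 - (2/3)q) = 12, so q' = 6190/19.
Then pb = 758/3 − (2/3)·(6190/19) = 674/19 and ps = 6.75 + 0.125·(6190/19) = 902/19.
Government outlay = subsidy × quantity = 12 × 6190/19 = 74280/19.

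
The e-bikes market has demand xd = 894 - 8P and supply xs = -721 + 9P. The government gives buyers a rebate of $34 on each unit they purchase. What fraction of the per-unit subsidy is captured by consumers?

Pre-subsidy: 894 - 8P = -721 + 9P gives P* = 95, x* = 134.
With the rebate, buyers effectively pay Pb = Ps − 34, where Ps is the price sellers receive.
Demand in terms of Ps becomes xd = 894 − 8(Ps − 34) = 1166 - 8Ps. Setting this equal to supply: 1166 - 8Ps = -721 + 9Ps, so Ps = 111.
Buyers pay Pb = 111 − 34 = 77; x' = -721 + 9·111 = 278.
Buyers' price falls by P* − Pb = 95 − 77 = 18; sellers' price rises by Ps − P* = 111 − 95 = 16.
So consumers capture 18/34 = 9/17 of each unit of subsidy.

Consumer share = 9/17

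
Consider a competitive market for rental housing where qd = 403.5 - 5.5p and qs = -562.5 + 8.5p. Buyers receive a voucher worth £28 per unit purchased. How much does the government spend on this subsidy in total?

Pre-subsidy: 403.5 - 5.5p = -562.5 + 8.5p gives p* = 69, q* = 24.
With the rebate, buyers effectively pay pb = ps − 28, where ps is the price sellers receive.
Demand in terms of ps becomes qd = 403.5 − 5.5(ps − 28) = 557.5 - 5.5ps. Setting this equal to supply: 557.5 - 5.5ps = -562.5 + 8.5ps, so ps = 80.
Buyers pay pb = 80 − 28 = 52; q' = -562.5 + 8.5·80 = 117.5.
Government outlay = subsidy × quantity = 28 × 117.5 = 3290.

Government cost = £3290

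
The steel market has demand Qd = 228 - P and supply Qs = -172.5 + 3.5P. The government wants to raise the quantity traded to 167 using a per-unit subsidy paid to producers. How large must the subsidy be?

Required subsidy s = 36 per unit

At Q = 167, invert demand for the buyer price: Pb = (228 − 167)/1 = 61; invert supply for the seller price: Ps = (167 − (-172.5))/3.5 = 97.
The subsidy must fill the gap: s = Ps − Pb = 97 − 61 = 36.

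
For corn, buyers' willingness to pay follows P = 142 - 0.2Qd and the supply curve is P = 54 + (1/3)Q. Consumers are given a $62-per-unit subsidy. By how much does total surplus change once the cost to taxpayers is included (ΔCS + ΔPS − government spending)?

Pre-subsidy: 142 - 0.2Q = 54 + (1/3)Q gives Q* = 165 and P* = 109.
With the rebate, buyers effectively pay Pb = Ps − 62, where Ps is the price sellers receive.
On the curves, Pb = 142 - 0.2Q and Ps = 54 + (1/3)Q; the wedge Ps − Pb = 62 gives 54 + (1/3)Q − (142 - 0.2Q) = 62, so Q' = 281.25.
Then Pb = 142 − 0.2·281.25 = 85.75 and Ps = 54 + (1/3)·281.25 = 147.75.
ΔCS = ½(165 + 281.25)(109 − 85.75) = 5187.65625; ΔPS = ½(165 + 281.25)(147.75 − 109) = 8646.09375.
Government spending = 62 × 281.25 = 17437.5.
Net change = 5187.65625 + 8646.09375 − 17437.5 = -3603.75. The loss equals the DWL triangle ½·62·116.25.

Net change in total surplus = -$3603.75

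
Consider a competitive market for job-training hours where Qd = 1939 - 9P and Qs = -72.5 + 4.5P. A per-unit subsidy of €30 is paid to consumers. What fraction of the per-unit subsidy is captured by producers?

Producer share = 2/3

Pre-subsidy: 1939 - 9P = -72.5 + 4.5P gives P* = 149, Q* = 598.
With the rebate, buyers effectively pay Pb = Ps − 30, where Ps is the price sellers receive.
Demand in terms of Ps becomes Qd = 1939 − 9(Ps − 30) = 2209 - 9Ps. Setting this equal to supply: 2209 - 9Ps = -72.5 + 4.5Ps, so Ps = 169.
Buyers pay Pb = 169 − 30 = 139; Q' = -72.5 + 4.5·169 = 688.
Buyers' price falls by P* − Pb = 149 − 139 = 10; sellers' price rises by Ps − P* = 169 − 149 = 20.
So producers capture 20/30 = 2/3 of each unit of subsidy.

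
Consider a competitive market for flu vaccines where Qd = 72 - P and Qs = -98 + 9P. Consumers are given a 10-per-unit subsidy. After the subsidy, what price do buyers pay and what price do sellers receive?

Pre-subsidy: 72 - P = -98 + 9P gives P* = 17, Q* = 55.
With the rebate, buyers effectively pay Pb = Ps − 10, where Ps is the price sellers receive.
Demand in terms of Ps becomes Qd = 72 − 1(Ps − 10) = 82 - Ps. Setting this equal to supply: 82 - Ps = -98 + 9Ps, so Ps = 18.
Buyers pay Pb = 18 − 10 = 8; Q' = -98 + 9·18 = 64.

Buyers pay 8; sellers receive 18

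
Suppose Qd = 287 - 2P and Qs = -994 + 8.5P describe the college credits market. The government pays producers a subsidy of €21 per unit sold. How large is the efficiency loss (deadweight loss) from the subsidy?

Deadweight loss = €357

Pre-subsidy: 287 - 2P = -994 + 8.5P gives P* = 122, Q* = 43.
With the subsidy, sellers receive Ps = Pb + 21 for each unit, where Pb is the price buyers pay.
Supply in terms of Pb becomes Qs = -994 + 8.5(Pb + 21) = -815.5 + 8.5Pb. Setting this equal to demand: 287 - 2Pb = -815.5 + 8.5Pb, so Pb = 105.
Sellers receive Ps = 105 + 21 = 126; Q' = 287 − 2·105 = 77.
The subsidy expands output by 77 − 43 = 34 past the efficient level; on those units the gap between marginal cost and willingness to pay runs from 0 up to 21.
DWL = ½ × 21 × 34 = 357.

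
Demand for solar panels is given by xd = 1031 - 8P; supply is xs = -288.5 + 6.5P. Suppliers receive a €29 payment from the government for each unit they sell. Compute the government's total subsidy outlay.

Pre-subsidy: 1031 - 8P = -288.5 + 6.5P gives P* = 91, x* = 303.
With the subsidy, sellers receive Ps = Pb + 29 for each unit, where Pb is the price buyers pay.
Supply in terms of Pb becomes xs = -288.5 + 6.5(Pb + 29) = -100 + 6.5Pb. Setting this equal to demand: 1031 - 8Pb = -100 + 6.5Pb, so Pb = 78.
Sellers receive Ps = 78 + 29 = 107; x' = 1031 − 8·78 = 407.
Government outlay = subsidy × quantity = 29 × 407 = 11803.

Government cost = €11803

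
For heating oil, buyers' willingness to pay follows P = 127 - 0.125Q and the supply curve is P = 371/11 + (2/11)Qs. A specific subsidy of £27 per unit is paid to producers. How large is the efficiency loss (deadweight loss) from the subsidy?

Pre-subsidy: 127 - 0.125Q = 371/11 + (2/11)Q gives Q* = 304 and P* = 89.
With the subsidy, sellers receive Ps = Pb + 27 for each unit, where Pb is the price buyers pay.
On the curves, Pb = 127 - 0.125Q and Ps = 371/11 + (2/11)Q; the wedge Ps − Pb = 27 gives 371/11 + (2/11)Q − (127 - 0.125Q) = 27, so Q' = 392.
Then Pb = 127 − 0.125·392 = 78 and Ps = 371/11 + (2/11)·392 = 105.
The subsidy expands output by 392 − 304 = 88 past the efficient level; on those units the gap between marginal cost and willingness to pay runs from 0 up to 27.
DWL = ½ × 27 × 88 = 1188.

Deadweight loss = £1188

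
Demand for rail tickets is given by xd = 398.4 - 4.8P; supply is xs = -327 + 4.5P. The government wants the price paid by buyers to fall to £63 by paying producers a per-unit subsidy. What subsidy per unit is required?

Required subsidy s = £31 per unit

At a buyer price of 63, quantity demanded is 398.4 − 4.8·63 = 96.
Sellers supply 96 only when they receive Ps with -327 + 4.5·Ps = 96, i.e. Ps = 94.
s = Ps − Pb = 94 − 63 = 31.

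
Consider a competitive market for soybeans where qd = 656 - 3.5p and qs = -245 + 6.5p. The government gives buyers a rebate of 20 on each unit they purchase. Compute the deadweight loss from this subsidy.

Pre-subsidy: 656 - 3.5p = -245 + 6.5p gives p* = 90.1, q* = 340.65.
With the rebate, buyers effectively pay pb = ps − 20, where ps is the price sellers receive.
Demand in terms of ps becomes qd = 656 − 3.5(ps − 20) = 726 - 3.5ps. Setting this equal to supply: 726 - 3.5ps = -245 + 6.5ps, so ps = 97.1.
Buyers pay pb = 97.1 − 20 = 77.1; q' = -245 + 6.5·97.1 = 386.15.
The subsidy expands output by 386.15 − 340.65 = 45.5 past the efficient level; on those units the gap between marginal cost and willingness to pay runs from 0 up to 20.
DWL = ½ × 20 × 45.5 = 455.

Deadweight loss = 455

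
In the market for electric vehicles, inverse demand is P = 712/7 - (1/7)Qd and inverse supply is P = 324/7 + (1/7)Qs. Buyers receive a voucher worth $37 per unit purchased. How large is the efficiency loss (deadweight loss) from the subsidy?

Pre-subsidy: 712/7 - (1/7)Q = 324/7 + (1/7)Q gives Q* = 194 and P* = 74.
With the rebate, buyers effectively pay Pb = Ps − 37, where Ps is the price sellers receive.
On the curves, Pb = 712/7 - (1/7)Q and Ps = 324/7 + (1/7)Q; the wedge Ps − Pb = 37 gives 324/7 + (1/7)Q − (712/7 - (1/7)Q) = 37, so Q' = 323.5.
Then Pb = 712/7 − (1/7)·323.5 = 55.5 and Ps = 324/7 + (1/7)·323.5 = 92.5.
The subsidy expands output by 323.5 − 194 = 129.5 past the efficient level; on those units the gap between marginal cost and willingness to pay runs from 0 up to 37.
DWL = ½ × 37 × 129.5 = 2395.75.

Deadweight loss = $2395.75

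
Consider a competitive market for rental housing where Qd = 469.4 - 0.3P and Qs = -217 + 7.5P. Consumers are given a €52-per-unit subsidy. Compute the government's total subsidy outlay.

Government cost = €23816

Pre-subsidy: 469.4 - 0.3P = -217 + 7.5P gives P* = 88, Q* = 443.
With the rebate, buyers effectively pay Pb = Ps − 52, where Ps is the price sellers receive.
Demand in terms of Ps becomes Qd = 469.4 − 0.3(Ps − 52) = 485 - 0.3Ps. Setting this equal to supply: 485 - 0.3Ps = -217 + 7.5Ps, so Ps = 90.
Buyers pay Pb = 90 − 52 = 38; Q' = -217 + 7.5·90 = 458.
Government outlay = subsidy × quantity = 52 × 458 = 23816.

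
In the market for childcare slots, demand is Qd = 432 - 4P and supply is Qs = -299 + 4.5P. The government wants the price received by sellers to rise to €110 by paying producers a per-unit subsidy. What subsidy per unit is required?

Required subsidy s = €51 per unit

At a seller price of 110, quantity supplied is -299 + 4.5·110 = 196.
Buyers absorb 196 only when they pay Pb with 432 − 4·Pb = 196, i.e. Pb = 59.
s = Ps − Pb = 110 − 59 = 51.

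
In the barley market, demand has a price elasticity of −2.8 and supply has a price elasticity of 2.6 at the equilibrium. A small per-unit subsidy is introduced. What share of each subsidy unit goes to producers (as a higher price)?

Producer share = 14/27

For a small subsidy around the equilibrium, the benefit split depends on the relative slopes, which at a point are proportional to the elasticities.
Buyer share = εs/(εs + |εd|) = 2.6/(2.6 + 2.8) = 13/27; seller share = |εd|/(εs + |εd|) = 14/27.
So producers capture 14/27 of the subsidy.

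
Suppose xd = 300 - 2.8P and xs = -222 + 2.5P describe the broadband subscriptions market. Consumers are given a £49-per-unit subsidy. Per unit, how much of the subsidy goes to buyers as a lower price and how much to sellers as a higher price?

Pre-subsidy: 300 - 2.8P = -222 + 2.5P gives P* = 5220/53, x* = 1284/53.
With the rebate, buyers effectively pay Pb = Ps − 49, where Ps is the price sellers receive.
Demand in terms of Ps becomes xd = 300 − 2.8(Ps − 49) = 437.2 - 2.8Ps. Setting this equal to supply: 437.2 - 2.8Ps = -222 + 2.5Ps, so Ps = 6592/53.
Buyers pay Pb = 6592/53 − 49 = 3995/53; x' = -222 + 2.5·(6592/53) = 4714/53.
Buyers' price falls by P* − Pb = 5220/53 − 3995/53 = 1225/53; sellers' price rises by Ps − P* = 6592/53 − 5220/53 = 1372/53.

Buyers gain 1225/53 per unit; sellers gain 1372/53 per unit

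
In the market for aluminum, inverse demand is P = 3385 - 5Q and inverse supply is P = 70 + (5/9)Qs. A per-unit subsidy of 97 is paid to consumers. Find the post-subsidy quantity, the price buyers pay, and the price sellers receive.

Pre-subsidy: 3385 - 5Q = 70 + (5/9)Q gives Q* = 596.7 and P* = 401.5.
With the rebate, buyers effectively pay Pb = Ps − 97, where Ps is the price sellers receive.
On the curves, Pb = 3385 - 5Q and Ps = 70 + (5/9)Q; the wedge Ps − Pb = 97 gives 70 + (5/9)Q − (3385 - 5Q) = 97, so Q' = 614.16.
Then Pb = 3385 − 5·614.16 = 314.2 and Ps = 70 + (5/9)·614.16 = 411.2.

Q' = 614.16; buyers pay 314.2; sellers receive 411.2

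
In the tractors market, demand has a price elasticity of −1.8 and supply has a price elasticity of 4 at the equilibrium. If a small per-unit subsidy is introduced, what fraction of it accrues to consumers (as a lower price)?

For a small subsidy around the equilibrium, the benefit split depends on the relative slopes, which at a point are proportional to the elasticities.
Buyer share = εs/(εs + |εd|) = 4/(4 + 1.8) = 20/29; seller share = |εd|/(εs + |εd|) = 9/29.

Consumer share = 20/29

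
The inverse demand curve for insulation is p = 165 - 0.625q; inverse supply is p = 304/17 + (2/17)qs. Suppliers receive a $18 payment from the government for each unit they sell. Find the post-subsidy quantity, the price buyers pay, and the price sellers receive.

q' = 22456/101; buyers pay 2630/101; sellers receive 4448/101

Pre-subsidy: 165 - 0.625q = 304/17 + (2/17)q gives q* = 20008/101 and p* = 4160/101.
With the subsidy, sellers receive ps = pb + 18 for each unit, where pb is the price buyers pay.
On the curves, pb = 165 - 0.625q and ps = 304/17 + (2/17)q; the wedge ps − pb = 18 gives 304/17 + (2/17)q − (165 - 0.625q) = 18, so q' = 22456/101.
Then pb = 165 − 0.625·(22456/101) = 2630/101 and ps = 304/17 + (2/17)·(22456/101) = 4448/101.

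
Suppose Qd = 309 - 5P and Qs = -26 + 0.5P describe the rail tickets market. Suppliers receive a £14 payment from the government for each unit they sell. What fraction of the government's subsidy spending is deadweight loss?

DWL / government spending = 5/17

Pre-subsidy: 309 - 5P = -26 + 0.5P gives P* = 670/11, Q* = 49/11.
With the subsidy, sellers receive Ps = Pb + 14 for each unit, where Pb is the price buyers pay.
Supply in terms of Pb becomes Qs = -26 + 0.5(Pb + 14) = -19 + 0.5Pb. Setting this equal to demand: 309 - 5Pb = -19 + 0.5Pb, so Pb = 656/11.
Sellers receive Ps = 656/11 + 14 = 810/11; Q' = 309 − 5·(656/11) = 119/11.
ΔCS = ½(49/11 + 119/11)(670/11 − 656/11) = 1176/121; ΔPS = ½(49/11 + 119/11)(810/11 − 670/11) = 11760/121.
Government spending = 14 × 119/11 = 1666/11.
DWL = ½ × 14 × (119/11 − 49/11) = 490/11; fraction = (490/11) / (1666/11) = 5/17.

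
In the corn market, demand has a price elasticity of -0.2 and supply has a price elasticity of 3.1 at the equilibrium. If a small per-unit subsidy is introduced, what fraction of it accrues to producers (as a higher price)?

Producer share = 2/33

For a small subsidy around the equilibrium, the benefit split depends on the relative slopes, which at a point are proportional to the elasticities.
Buyer share = εs/(εs + |εd|) = 3.1/(3.1 + 0.2) = 31/33; seller share = |εd|/(εs + |εd|) = 2/33.
So producers capture 2/33 of the subsidy.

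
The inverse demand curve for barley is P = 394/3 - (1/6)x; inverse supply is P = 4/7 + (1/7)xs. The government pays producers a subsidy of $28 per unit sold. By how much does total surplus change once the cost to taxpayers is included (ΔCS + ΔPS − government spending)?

Pre-subsidy: 394/3 - (1/6)x = 4/7 + (1/7)x gives x* = 5492/13 and P* = 792/13.
With the subsidy, sellers receive Ps = Pb + 28 for each unit, where Pb is the price buyers pay.
On the curves, Pb = 394/3 - (1/6)x and Ps = 4/7 + (1/7)x; the wedge Ps − Pb = 28 gives 4/7 + (1/7)x − (394/3 - (1/6)x) = 28, so x' = 6668/13.
Then Pb = 394/3 − (1/6)·(6668/13) = 596/13 and Ps = 4/7 + (1/7)·(6668/13) = 960/13.
ΔCS = ½(5492/13 + 6668/13)(792/13 − 596/13) = 1191680/169; ΔPS = ½(5492/13 + 6668/13)(960/13 − 792/13) = 1021440/169.
Government spending = 28 × 6668/13 = 186704/13.
Net change = 1191680/169 + 1021440/169 − 186704/13 = -16464/13. The loss equals the DWL triangle ½·28·1176/13.

Net change in total surplus = -16464/13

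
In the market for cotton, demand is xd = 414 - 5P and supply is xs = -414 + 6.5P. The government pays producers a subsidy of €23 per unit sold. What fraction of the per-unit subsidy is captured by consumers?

Pre-subsidy: 414 - 5P = -414 + 6.5P gives P* = 72, x* = 54.
With the subsidy, sellers receive Ps = Pb + 23 for each unit, where Pb is the price buyers pay.
Supply in terms of Pb becomes xs = -414 + 6.5(Pb + 23) = -264.5 + 6.5Pb. Setting this equal to demand: 414 - 5Pb = -264.5 + 6.5Pb, so Pb = 59.
Sellers receive Ps = 59 + 23 = 82; x' = 414 − 5·59 = 119.
Buyers' price falls by P* − Pb = 72 − 59 = 13; sellers' price rises by Ps − P* = 82 − 72 = 10.
So consumers capture 13/23 = 13/23 of each unit of subsidy.

Consumer share = 13/23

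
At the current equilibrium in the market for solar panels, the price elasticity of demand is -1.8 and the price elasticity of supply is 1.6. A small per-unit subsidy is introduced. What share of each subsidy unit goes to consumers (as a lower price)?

For a small subsidy around the equilibrium, the benefit split depends on the relative slopes, which at a point are proportional to the elasticities.
Buyer share = εs/(εs + |εd|) = 1.6/(1.6 + 1.8) = 8/17; seller share = |εd|/(εs + |εd|) = 9/17.

Consumer share = 8/17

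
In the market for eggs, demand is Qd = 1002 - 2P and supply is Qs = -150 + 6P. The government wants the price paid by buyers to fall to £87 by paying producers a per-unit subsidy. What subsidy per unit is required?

Required subsidy s = £76 per unit

At a buyer price of 87, quantity demanded is 1002 − 2·87 = 828.
Sellers supply 828 only when they receive Ps with -150 + 6·Ps = 828, i.e. Ps = 163.
s = Ps − Pb = 163 − 87 = 76.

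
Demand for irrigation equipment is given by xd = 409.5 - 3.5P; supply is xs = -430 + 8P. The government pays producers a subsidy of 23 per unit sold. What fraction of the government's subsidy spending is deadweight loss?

DWL / government spending = 2/15

Pre-subsidy: 409.5 - 3.5P = -430 + 8P gives P* = 73, x* = 154.
With the subsidy, sellers receive Ps = Pb + 23 for each unit, where Pb is the price buyers pay.
Supply in terms of Pb becomes xs = -430 + 8(Pb + 23) = -246 + 8Pb. Setting this equal to demand: 409.5 - 3.5Pb = -246 + 8Pb, so Pb = 57.
Sellers receive Ps = 57 + 23 = 80; x' = 409.5 − 3.5·57 = 210.
ΔCS = ½(154 + 210)(73 − 57) = 2912; ΔPS = ½(154 + 210)(80 − 73) = 1274.
Government spending = 23 × 210 = 4830.
DWL = ½ × 23 × (210 − 154) = 644; fraction = 644 / 4830 = 2/15.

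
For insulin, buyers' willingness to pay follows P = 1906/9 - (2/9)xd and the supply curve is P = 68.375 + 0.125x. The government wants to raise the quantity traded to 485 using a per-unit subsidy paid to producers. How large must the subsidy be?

Required subsidy s = 25 per unit

At x = 485, from the demand curve buyers pay Pb = 1906/9 − (2/9)·485 = 104; from the supply curve sellers need Ps = 68.375 + 0.125·485 = 129.
The subsidy must fill the gap: s = Ps − Pb = 129 − 104 = 25.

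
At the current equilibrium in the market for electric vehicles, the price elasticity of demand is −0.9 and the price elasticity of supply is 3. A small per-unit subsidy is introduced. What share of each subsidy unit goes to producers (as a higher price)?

Producer share = 3/13

For a small subsidy around the equilibrium, the benefit split depends on the relative slopes, which at a point are proportional to the elasticities.
Buyer share = εs/(εs + |εd|) = 3/(3 + 0.9) = 10/13; seller share = |εd|/(εs + |εd|) = 3/13.
So producers capture 3/13 of the subsidy.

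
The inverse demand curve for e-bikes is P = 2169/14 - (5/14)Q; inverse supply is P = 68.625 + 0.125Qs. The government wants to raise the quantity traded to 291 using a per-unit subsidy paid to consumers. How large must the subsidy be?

Required subsidy s = 54 per unit

At Q = 291, from the demand curve buyers pay Pb = 2169/14 − (5/14)·291 = 51; from the supply curve sellers need Ps = 68.625 + 0.125·291 = 105.
The subsidy must fill the gap: s = Ps − Pb = 105 − 51 = 54.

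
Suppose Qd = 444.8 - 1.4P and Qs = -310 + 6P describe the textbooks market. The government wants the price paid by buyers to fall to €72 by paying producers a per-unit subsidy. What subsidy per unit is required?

At a buyer price of 72, quantity demanded is 444.8 − 1.4·72 = 344.
Sellers supply 344 only when they receive Ps with -310 + 6·Ps = 344, i.e. Ps = 109.
s = Ps − Pb = 109 − 72 = 37.

Required subsidy s = €37 per unit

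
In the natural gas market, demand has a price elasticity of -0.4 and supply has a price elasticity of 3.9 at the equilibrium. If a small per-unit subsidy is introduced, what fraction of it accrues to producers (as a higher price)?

Producer share = 4/43

For a small subsidy around the equilibrium, the benefit split depends on the relative slopes, which at a point are proportional to the elasticities.
Buyer share = εs/(εs + |εd|) = 3.9/(3.9 + 0.4) = 39/43; seller share = |εd|/(εs + |εd|) = 4/43.
So producers capture 4/43 of the subsidy.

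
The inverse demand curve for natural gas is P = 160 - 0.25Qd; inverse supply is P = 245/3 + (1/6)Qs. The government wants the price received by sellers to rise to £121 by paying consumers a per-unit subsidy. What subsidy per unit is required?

At a seller price of 121, quantity supplied is -490 + 6·121 = 236.
Buyers absorb 236 only when they pay Pb = 160 − 0.25·236 = 101.
s = Ps − Pb = 121 − 101 = 20.

Required subsidy s = £20 per unit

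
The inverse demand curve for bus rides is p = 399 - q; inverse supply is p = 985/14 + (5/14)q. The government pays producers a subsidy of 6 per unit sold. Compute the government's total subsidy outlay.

Government cost = 28110/19

Pre-subsidy: 399 - q = 985/14 + (5/14)q gives q* = 4601/19 and p* = 2980/19.
With the subsidy, sellers receive ps = pb + 6 for each unit, where pb is the price buyers pay.
On the curves, pb = 399 - q and ps = 985/14 + (5/14)q; the wedge ps − pb = 6 gives 985/14 + (5/14)q − (399 - q) = 6, so q' = 4685/19.
Then pb = 399 − 1·(4685/19) = 2896/19 and ps = 985/14 + (5/14)·(4685/19) = 3010/19.
Government outlay = subsidy × quantity = 6 × 4685/19 = 28110/19.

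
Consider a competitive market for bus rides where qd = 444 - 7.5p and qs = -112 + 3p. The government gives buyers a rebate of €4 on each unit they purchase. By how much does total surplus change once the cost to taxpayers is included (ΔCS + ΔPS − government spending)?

Pre-subsidy: 444 - 7.5p = -112 + 3p gives p* = 1112/21, q* = 328/7.
With the rebate, buyers effectively pay pb = ps − 4, where ps is the price sellers receive.
Demand in terms of ps becomes qd = 444 − 7.5(ps − 4) = 474 - 7.5ps. Setting this equal to supply: 474 - 7.5ps = -112 + 3ps, so ps = 1172/21.
Buyers pay pb = 1172/21 − 4 = 1088/21; q' = -112 + 3·(1172/21) = 388/7.
ΔCS = ½(328/7 + 388/7)(1112/21 − 1088/21) = 2864/49; ΔPS = ½(328/7 + 388/7)(1172/21 − 1112/21) = 7160/49.
Government spending = 4 × 388/7 = 1552/7.
Net change = 2864/49 + 7160/49 − 1552/7 = -120/7. The loss equals the DWL triangle ½·4·60/7.

Net change in total surplus = -120/7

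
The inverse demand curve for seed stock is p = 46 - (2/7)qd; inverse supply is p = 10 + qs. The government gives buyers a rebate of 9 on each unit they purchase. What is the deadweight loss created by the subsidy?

Deadweight loss = 31.5

Pre-subsidy: 46 - (2/7)q = 10 + q gives q* = 28 and p* = 38.
With the rebate, buyers effectively pay pb = ps − 9, where ps is the price sellers receive.
On the curves, pb = 46 - (2/7)q and ps = 10 + q; the wedge ps − pb = 9 gives 10 + q − (46 - (2/7)q) = 9, so q' = 35.
Then pb = 46 − (2/7)·35 = 36 and ps = 10 + 1·35 = 45.
The subsidy expands output by 35 − 28 = 7 past the efficient level; on those units the gap between marginal cost and willingness to pay runs from 0 up to 9.
DWL = ½ × 9 × 7 = 31.5.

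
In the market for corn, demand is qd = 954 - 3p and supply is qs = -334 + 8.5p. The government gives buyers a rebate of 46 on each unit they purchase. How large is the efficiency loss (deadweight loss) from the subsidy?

Pre-subsidy: 954 - 3p = -334 + 8.5p gives p* = 112, q* = 618.
With the rebate, buyers effectively pay pb = ps − 46, where ps is the price sellers receive.
Demand in terms of ps becomes qd = 954 − 3(ps − 46) = 1092 - 3ps. Setting this equal to supply: 1092 - 3ps = -334 + 8.5ps, so ps = 124.
Buyers pay pb = 124 − 46 = 78; q' = -334 + 8.5·124 = 720.
The subsidy expands output by 720 − 618 = 102 past the efficient level; on those units the gap between marginal cost and willingness to pay runs from 0 up to 46.
DWL = ½ × 46 × 102 = 2346.

Deadweight loss = 2346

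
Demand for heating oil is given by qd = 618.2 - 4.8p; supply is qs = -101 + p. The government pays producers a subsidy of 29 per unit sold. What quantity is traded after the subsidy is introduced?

q' = 47

Pre-subsidy: 618.2 - 4.8p = -101 + p gives p* = 124, q* = 23.
With the subsidy, sellers receive ps = pb + 29 for each unit, where pb is the price buyers pay.
Supply in terms of pb becomes qs = -101 + 1(pb + 29) = -72 + pb. Setting this equal to demand: 618.2 - 4.8pb = -72 + pb, so pb = 119.
Sellers receive ps = 119 + 29 = 148; q' = 618.2 − 4.8·119 = 47.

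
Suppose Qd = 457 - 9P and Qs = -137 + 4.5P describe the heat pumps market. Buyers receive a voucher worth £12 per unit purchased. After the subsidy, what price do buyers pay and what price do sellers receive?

Buyers pay £40; sellers receive £52

Pre-subsidy: 457 - 9P = -137 + 4.5P gives P* = 44, Q* = 61.
With the rebate, buyers effectively pay Pb = Ps − 12, where Ps is the price sellers receive.
Demand in terms of Ps becomes Qd = 457 − 9(Ps − 12) = 565 - 9Ps. Setting this equal to supply: 565 - 9Ps = -137 + 4.5Ps, so Ps = 52.
Buyers pay Pb = 52 − 12 = 40; Q' = -137 + 4.5·52 = 97.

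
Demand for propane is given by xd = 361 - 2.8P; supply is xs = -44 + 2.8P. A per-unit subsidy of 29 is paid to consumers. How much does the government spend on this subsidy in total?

Government cost = 5773.9

Pre-subsidy: 361 - 2.8P = -44 + 2.8P gives P* = 2025/28, x* = 158.5.
With the rebate, buyers effectively pay Pb = Ps − 29, where Ps is the price sellers receive.
Demand in terms of Ps becomes xd = 361 − 2.8(Ps − 29) = 442.2 - 2.8Ps. Setting this equal to supply: 442.2 - 2.8Ps = -44 + 2.8Ps, so Ps = 2431/28.
Buyers pay Pb = 2431/28 − 29 = 1619/28; x' = -44 + 2.8·(2431/28) = 199.1.
Government outlay = subsidy × quantity = 29 × 199.1 = 5773.9.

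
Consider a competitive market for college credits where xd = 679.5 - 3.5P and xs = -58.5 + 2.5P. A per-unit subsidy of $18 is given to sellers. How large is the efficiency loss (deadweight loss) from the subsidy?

Deadweight loss = $236.25

Pre-subsidy: 679.5 - 3.5P = -58.5 + 2.5P gives P* = 123, x* = 249.
With the subsidy, sellers receive Ps = Pb + 18 for each unit, where Pb is the price buyers pay.
Supply in terms of Pb becomes xs = -58.5 + 2.5(Pb + 18) = -13.5 + 2.5Pb. Setting this equal to demand: 679.5 - 3.5Pb = -13.5 + 2.5Pb, so Pb = 115.5.
Sellers receive Ps = 115.5 + 18 = 133.5; x' = 679.5 − 3.5·115.5 = 275.25.
The subsidy expands output by 275.25 − 249 = 26.25 past the efficient level; on those units the gap between marginal cost and willingness to pay runs from 0 up to 18.
DWL = ½ × 18 × 26.25 = 236.25.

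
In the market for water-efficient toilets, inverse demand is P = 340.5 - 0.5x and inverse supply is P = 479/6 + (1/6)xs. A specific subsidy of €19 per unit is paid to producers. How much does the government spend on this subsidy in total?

Government cost = €7970.5

Pre-subsidy: 340.5 - 0.5x = 479/6 + (1/6)x gives x* = 391 and P* = 145.
With the subsidy, sellers receive Ps = Pb + 19 for each unit, where Pb is the price buyers pay.
On the curves, Pb = 340.5 - 0.5x and Ps = 479/6 + (1/6)x; the wedge Ps − Pb = 19 gives 479/6 + (1/6)x − (340.5 - 0.5x) = 19, so x' = 419.5.
Then Pb = 340.5 − 0.5·419.5 = 130.75 and Ps = 479/6 + (1/6)·419.5 = 149.75.
Government outlay = subsidy × quantity = 19 × 419.5 = 7970.5.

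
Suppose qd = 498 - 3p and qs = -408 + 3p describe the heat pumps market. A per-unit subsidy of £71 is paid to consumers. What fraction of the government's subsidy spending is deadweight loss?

Pre-subsidy: 498 - 3p = -408 + 3p gives p* = 151, q* = 45.
With the rebate, buyers effectively pay pb = ps − 71, where ps is the price sellers receive.
Demand in terms of ps becomes qd = 498 − 3(ps − 71) = 711 - 3ps. Setting this equal to supply: 711 - 3ps = -408 + 3ps, so ps = 186.5.
Buyers pay pb = 186.5 − 71 = 115.5; q' = -408 + 3·186.5 = 151.5.
ΔCS = ½(45 + 151.5)(151 − 115.5) = 3487.875; ΔPS = ½(45 + 151.5)(186.5 − 151) = 3487.875.
Government spending = 71 × 151.5 = 10756.5.
DWL = ½ × 71 × (151.5 − 45) = 3780.75; fraction = 3780.75 / 10756.5 = 71/202.

DWL / government spending = 71/202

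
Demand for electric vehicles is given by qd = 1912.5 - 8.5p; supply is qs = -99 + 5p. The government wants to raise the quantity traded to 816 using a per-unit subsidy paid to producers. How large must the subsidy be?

Required subsidy s = 54 per unit

At q = 816, invert demand for the buyer price: pb = (1912.5 − 816)/8.5 = 129; invert supply for the seller price: ps = (816 − (-99))/5 = 183.
The subsidy must fill the gap: s = ps − pb = 183 − 129 = 54.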